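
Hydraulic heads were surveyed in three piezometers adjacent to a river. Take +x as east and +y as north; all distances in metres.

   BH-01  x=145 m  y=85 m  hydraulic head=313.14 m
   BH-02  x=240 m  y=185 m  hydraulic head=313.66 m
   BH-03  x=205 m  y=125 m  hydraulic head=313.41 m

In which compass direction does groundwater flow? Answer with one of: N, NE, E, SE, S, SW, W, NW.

Differences from BH-01: to BH-02 (Δx, Δy, Δh) = (95, 100, +0.52); to BH-03 = (60, 40, +0.27).
Determinant of the coordinate differences = 95·40 − 60·100 = -2200.
∂h/∂x = [(+0.52)·40 − (+0.27)·100] / -2200 = +0.002818
∂h/∂y = [95·(+0.27) − 60·(+0.52)] / -2200 = +0.002523
Flow = −∇h = (-0.002818 east, -0.002523 north), which points southwest.

SW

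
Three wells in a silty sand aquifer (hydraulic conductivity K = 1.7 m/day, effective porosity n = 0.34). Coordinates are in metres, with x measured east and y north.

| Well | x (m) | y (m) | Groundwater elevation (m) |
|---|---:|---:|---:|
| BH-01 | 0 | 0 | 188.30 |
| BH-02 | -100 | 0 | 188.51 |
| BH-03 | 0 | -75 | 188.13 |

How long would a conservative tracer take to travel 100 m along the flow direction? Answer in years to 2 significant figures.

18 years

∂h/∂x = (188.51 − 188.30) / (-100 − 0) = -0.002100
∂h/∂y = (188.13 − 188.30) / (-75 − 0) = +0.002267
|∇h| = √(-0.002100² + 0.002267²) = 0.00309
Seepage velocity v = K·i/n = 1.7 × 0.00309 / 0.34 = 0.01545 m/day.
t = 100 / 0.01545 = 6472 days = 17.7 years.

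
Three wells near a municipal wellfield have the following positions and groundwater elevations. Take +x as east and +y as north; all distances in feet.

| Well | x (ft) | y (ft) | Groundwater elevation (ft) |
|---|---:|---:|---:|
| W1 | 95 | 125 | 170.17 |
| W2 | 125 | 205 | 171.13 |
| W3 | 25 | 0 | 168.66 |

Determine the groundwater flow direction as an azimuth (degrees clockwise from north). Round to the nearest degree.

182°

With h = a·x + b·y + c and W1 as origin, the differences give:
  30·a + 80·b = +0.96
  (-70)·a + (-125)·b = -1.51
Eliminate b (×(-125) and ×80, subtract): 1850·a = 0.800 → a = ∂h/∂x = +0.0004324
Back-substitute: b = ∂h/∂y = +0.01184.
Flow direction (−∇h) has components (-0.0004324 E, -0.01184 N).
Azimuth = atan2(E, N) = atan2(-0.0004324, -0.01184) = 182.1° ≈ 182°.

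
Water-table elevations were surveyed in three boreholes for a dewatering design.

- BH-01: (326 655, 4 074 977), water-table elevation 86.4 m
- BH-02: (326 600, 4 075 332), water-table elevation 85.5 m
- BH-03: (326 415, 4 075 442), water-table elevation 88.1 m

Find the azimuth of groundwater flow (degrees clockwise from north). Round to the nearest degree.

Taking BH-01 as reference: BH-02−BH-01 = (-55, 355, -0.9); BH-03−BH-01 = (-240, 465, +1.7).
Determinant of the coordinate differences = (-55)·465 − (-240)·355 = 59625.
∂h/∂x = [(-0.9)·465 − (+1.7)·355] / 59625 = -0.01714
∂h/∂y = [(-55)·(+1.7) − (-240)·(-0.9)] / 59625 = -0.005191
Flow direction (−∇h) has components (+0.01714 E, +0.005191 N).
Azimuth = atan2(E, N) = atan2(+0.01714, +0.005191) = 73.2° ≈ 073°.

073°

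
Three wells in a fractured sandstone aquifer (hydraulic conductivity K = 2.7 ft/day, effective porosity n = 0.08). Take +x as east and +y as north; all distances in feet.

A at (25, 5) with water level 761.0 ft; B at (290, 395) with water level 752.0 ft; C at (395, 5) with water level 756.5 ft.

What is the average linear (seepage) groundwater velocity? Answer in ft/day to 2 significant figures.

Differences from A: to B (Δx, Δy, Δh) = (265, 390, -9.0); to C = (370, 0, -4.5).
Solve a·Δx + b·Δy = Δh: det = 265·0 − 370·390 = -144300.
∂h/∂x = [(-9.0)·0 − (-4.5)·390] / -144300 = -0.01216
∂h/∂y = [265·(-4.5) − 370·(-9.0)] / -144300 = -0.01481
|∇h| = √(-0.01216² + -0.01481²) = 0.01916
Seepage velocity v = K·i/n = 2.7 × 0.01916 / 0.08 = 0.6466 ft/day.

0.65 ft/day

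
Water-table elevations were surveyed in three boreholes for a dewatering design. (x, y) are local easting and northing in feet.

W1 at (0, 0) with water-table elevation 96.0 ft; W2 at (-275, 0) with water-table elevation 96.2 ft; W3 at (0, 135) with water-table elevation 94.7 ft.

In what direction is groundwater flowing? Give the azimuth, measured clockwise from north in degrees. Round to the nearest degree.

004°

∂h/∂x = (96.2 − 96.0) / (-275 − 0) = -0.0007273
∂h/∂y = (94.7 − 96.0) / (135 − 0) = -0.009630
Flow direction (−∇h) has components (+0.0007273 E, +0.009630 N).
Azimuth = atan2(E, N) = atan2(+0.0007273, +0.009630) = 4.3° ≈ 004°.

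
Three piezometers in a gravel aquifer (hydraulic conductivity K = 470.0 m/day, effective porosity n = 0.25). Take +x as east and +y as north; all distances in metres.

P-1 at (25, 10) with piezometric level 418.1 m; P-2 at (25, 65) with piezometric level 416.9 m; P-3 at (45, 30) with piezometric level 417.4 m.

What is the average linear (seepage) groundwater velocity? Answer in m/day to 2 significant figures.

48 m/day

With h = a·x + b·y + c and P-1 as origin, the differences give:
  0·a + 55·b = -1.2
  20·a + 20·b = -0.7
Eliminate b (×20 and ×55, subtract): -1100·a = 14.50 → a = ∂h/∂x = -0.01318
Back-substitute: b = ∂h/∂y = -0.02182.
|∇h| = √(-0.01318² + -0.02182²) = 0.02549
Seepage velocity v = K·i/n = 470.0 × 0.02549 / 0.25 = 47.92 m/day.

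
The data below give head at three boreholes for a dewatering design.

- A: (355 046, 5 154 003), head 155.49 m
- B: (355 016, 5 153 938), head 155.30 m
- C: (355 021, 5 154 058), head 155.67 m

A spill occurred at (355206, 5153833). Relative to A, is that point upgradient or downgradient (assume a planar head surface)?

Differences from A: to B (Δx, Δy, Δh) = (-30, -65, -0.19); to C = (-25, 55, +0.18).
Determinant of the coordinate differences = (-30)·55 − (-25)·(-65) = -3275.
∂h/∂x = [(-0.19)·55 − (+0.18)·(-65)] / -3275 = -0.0003817
∂h/∂y = [(-30)·(+0.18) − (-25)·(-0.19)] / -3275 = +0.003099
Head at (355206, 5153833) = 155.49 + (-0.0003817)·(160) + (+0.003099)·(-170) = 154.90 m.
That is lower than the 155.49 m at A, so the point is downgradient.

downgradient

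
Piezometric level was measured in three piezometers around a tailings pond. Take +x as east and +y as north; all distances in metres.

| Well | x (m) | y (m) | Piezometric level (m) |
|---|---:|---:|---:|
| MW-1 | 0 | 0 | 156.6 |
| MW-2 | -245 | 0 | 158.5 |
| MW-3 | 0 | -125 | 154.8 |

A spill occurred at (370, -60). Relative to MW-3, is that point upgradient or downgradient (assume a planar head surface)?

downgradient

∂h/∂x = (158.5 − 156.6) / (-245 − 0) = -0.007755
∂h/∂y = (154.8 − 156.6) / (-125 − 0) = +0.01440
Head at (370, -60) = 156.6 + (-0.007755)·(370) + (+0.01440)·(-60) = 152.87 m.
That is lower than the 154.8 m at MW-3, so the point is downgradient.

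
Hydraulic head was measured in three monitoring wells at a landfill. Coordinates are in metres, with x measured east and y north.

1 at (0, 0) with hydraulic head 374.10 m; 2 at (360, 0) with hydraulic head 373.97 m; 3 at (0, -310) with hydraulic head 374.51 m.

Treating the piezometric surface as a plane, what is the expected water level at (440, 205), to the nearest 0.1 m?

∂h/∂x = (373.97 − 374.10) / (360 − 0) = -0.0003611
∂h/∂y = (374.51 − 374.10) / (-310 − 0) = -0.001323
h(440, 205) = 374.10 + (-0.0003611)·(440) + (-0.001323)·(205) = 374.10 -0.159 -0.271 = 373.670 m.

373.7 m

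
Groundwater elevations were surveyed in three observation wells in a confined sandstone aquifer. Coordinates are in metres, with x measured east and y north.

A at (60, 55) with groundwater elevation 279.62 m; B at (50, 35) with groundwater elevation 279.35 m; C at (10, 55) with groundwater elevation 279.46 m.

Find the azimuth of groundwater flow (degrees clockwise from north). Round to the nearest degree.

Differences from A: to B (Δx, Δy, Δh) = (-10, -20, -0.27); to C = (-50, 0, -0.16).
Solve a·Δx + b·Δy = Δh: det = (-10)·0 − (-50)·(-20) = -1000.
∂h/∂x = [(-0.27)·0 − (-0.16)·(-20)] / -1000 = +0.003200
∂h/∂y = [(-10)·(-0.16) − (-50)·(-0.27)] / -1000 = +0.01190
Flow direction (−∇h) has components (-0.003200 E, -0.01190 N).
Azimuth = atan2(E, N) = atan2(-0.003200, -0.01190) = 195.1° ≈ 195°.

195°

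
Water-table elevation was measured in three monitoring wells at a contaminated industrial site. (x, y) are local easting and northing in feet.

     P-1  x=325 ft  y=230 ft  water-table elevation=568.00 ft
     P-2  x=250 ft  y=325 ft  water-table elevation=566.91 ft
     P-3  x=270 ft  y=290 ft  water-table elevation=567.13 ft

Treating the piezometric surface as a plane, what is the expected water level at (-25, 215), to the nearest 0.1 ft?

Differences from P-1: to P-2 (Δx, Δy, Δh) = (-75, 95, -1.09); to P-3 = (-55, 60, -0.87).
Solve a·Δx + b·Δy = Δh: det = (-75)·60 − (-55)·95 = 725.
∂h/∂x = [(-1.09)·60 − (-0.87)·95] / 725 = +0.02379
∂h/∂y = [(-75)·(-0.87) − (-55)·(-1.09)] / 725 = +0.007310
h(-25, 215) = 568.00 + (+0.02379)·(-350) + (+0.007310)·(-15) = 568.00 -8.328 -0.110 = 559.563 ft.

559.6 ft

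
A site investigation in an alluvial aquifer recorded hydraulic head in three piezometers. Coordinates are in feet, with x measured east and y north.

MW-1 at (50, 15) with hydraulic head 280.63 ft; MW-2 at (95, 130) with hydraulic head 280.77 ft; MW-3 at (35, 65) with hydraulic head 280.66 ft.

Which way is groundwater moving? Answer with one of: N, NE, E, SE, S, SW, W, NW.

Differences from MW-1: to MW-2 (Δx, Δy, Δh) = (45, 115, +0.14); to MW-3 = (-15, 50, +0.03).
Determinant of the coordinate differences = 45·50 − (-15)·115 = 3975.
∂h/∂x = [(+0.14)·50 − (+0.03)·115] / 3975 = +0.0008931
∂h/∂y = [45·(+0.03) − (-15)·(+0.14)] / 3975 = +0.0008679
Flow = −∇h = (-0.0008931 east, -0.0008679 north), which points southwest.

SW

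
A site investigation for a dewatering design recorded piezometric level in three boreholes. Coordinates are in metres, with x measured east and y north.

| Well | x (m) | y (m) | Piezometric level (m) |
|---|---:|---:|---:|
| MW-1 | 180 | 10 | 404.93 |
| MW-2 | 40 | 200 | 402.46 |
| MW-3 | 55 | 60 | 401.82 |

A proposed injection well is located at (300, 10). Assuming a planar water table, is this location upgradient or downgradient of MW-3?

Taking MW-1 as reference: MW-2−MW-1 = (-140, 190, -2.47); MW-3−MW-1 = (-125, 50, -3.11).
Solve a·Δx + b·Δy = Δh: det = (-140)·50 − (-125)·190 = 16750.
∂h/∂x = [(-2.47)·50 − (-3.11)·190] / 16750 = +0.02790
∂h/∂y = [(-140)·(-3.11) − (-125)·(-2.47)] / 16750 = +0.007561
Head at (300, 10) = 404.93 + (+0.02790)·(120) + (+0.007561)·(0) = 408.28 m.
That is higher than the 401.82 m at MW-3, so the point is upgradient.

upgradient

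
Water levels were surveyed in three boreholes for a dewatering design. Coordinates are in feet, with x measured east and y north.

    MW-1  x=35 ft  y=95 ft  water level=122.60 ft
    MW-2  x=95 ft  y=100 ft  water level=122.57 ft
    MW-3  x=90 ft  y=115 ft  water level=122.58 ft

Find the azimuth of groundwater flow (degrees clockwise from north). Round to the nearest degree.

With h = a·x + b·y + c and MW-1 as origin, the differences give:
  60·a + 5·b = -0.03
  55·a + 20·b = -0.02
Eliminate b (×20 and ×5, subtract): 925·a = -0.500 → a = ∂h/∂x = -0.0005405
Back-substitute: b = ∂h/∂y = +0.0004865.
Flow direction (−∇h) has components (+0.0005405 E, -0.0004865 N).
Azimuth = atan2(E, N) = atan2(+0.0005405, -0.0004865) = 132.0° ≈ 132°.

132°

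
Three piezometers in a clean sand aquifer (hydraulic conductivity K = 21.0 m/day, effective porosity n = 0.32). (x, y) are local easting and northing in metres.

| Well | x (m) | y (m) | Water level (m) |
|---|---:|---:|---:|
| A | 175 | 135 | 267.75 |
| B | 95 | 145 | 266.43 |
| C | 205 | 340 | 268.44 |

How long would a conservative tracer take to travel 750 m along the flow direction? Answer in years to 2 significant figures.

Differences from A: to B (Δx, Δy, Δh) = (-80, 10, -1.32); to C = (30, 205, +0.69).
Solve a·Δx + b·Δy = Δh: det = (-80)·205 − 30·10 = -16700.
∂h/∂x = [(-1.32)·205 − (+0.69)·10] / -16700 = +0.01662
∂h/∂y = [(-80)·(+0.69) − 30·(-1.32)] / -16700 = +0.0009341
|∇h| = √(0.01662² + 0.0009341²) = 0.01665
Seepage velocity v = K·i/n = 21.0 × 0.01665 / 0.32 = 1.093 m/day.
t = 750 / 1.093 = 686.2 days = 1.88 years.

1.9 years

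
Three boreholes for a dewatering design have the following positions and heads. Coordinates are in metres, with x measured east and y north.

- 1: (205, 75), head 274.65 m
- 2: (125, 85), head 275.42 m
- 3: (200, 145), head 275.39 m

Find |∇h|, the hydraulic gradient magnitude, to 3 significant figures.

0.0130

With h = a·x + b·y + c and 1 as origin, the differences give:
  (-80)·a + 10·b = +0.77
  (-5)·a + 70·b = +0.74
Eliminate b (×70 and ×10, subtract): -5550·a = 46.500 → a = ∂h/∂x = -0.008378
Back-substitute: b = ∂h/∂y = +0.009973.
|∇h| = √(-0.008378² + 0.009973²) = 0.01303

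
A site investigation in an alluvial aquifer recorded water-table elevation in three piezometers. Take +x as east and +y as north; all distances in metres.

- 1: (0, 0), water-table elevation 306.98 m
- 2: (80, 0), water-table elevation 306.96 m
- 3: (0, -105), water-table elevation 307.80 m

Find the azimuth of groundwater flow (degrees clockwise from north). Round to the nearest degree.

∂h/∂x = (306.96 − 306.98) / (80 − 0) = -0.0002500
∂h/∂y = (307.80 − 306.98) / (-105 − 0) = -0.007810
Flow direction (−∇h) has components (+0.0002500 E, +0.007810 N).
Azimuth = atan2(E, N) = atan2(+0.0002500, +0.007810) = 1.8° ≈ 002°.

002°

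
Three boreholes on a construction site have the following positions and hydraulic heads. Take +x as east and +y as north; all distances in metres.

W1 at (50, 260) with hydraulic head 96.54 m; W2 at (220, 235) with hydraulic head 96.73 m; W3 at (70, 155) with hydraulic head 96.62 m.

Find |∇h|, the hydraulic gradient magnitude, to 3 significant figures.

0.00118

Differences from W1: to W2 (Δx, Δy, Δh) = (170, -25, +0.19); to W3 = (20, -105, +0.08).
Solve a·Δx + b·Δy = Δh: det = 170·(-105) − 20·(-25) = -17350.
∂h/∂x = [(+0.19)·(-105) − (+0.08)·(-25)] / -17350 = +0.001035
∂h/∂y = [170·(+0.08) − 20·(+0.19)] / -17350 = -0.0005648
|∇h| = √(0.001035² + -0.0005648²) = 0.001179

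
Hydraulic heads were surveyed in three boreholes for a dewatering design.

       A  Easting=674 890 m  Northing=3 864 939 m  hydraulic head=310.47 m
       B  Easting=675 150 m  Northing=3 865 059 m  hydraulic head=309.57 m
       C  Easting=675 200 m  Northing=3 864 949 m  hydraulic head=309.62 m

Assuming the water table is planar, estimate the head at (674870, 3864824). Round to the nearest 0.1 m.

310.7 m

Differences from A: to B (Δx, Δy, Δh) = (260, 120, -0.90); to C = (310, 10, -0.85).
Solve a·Δx + b·Δy = Δh: det = 260·10 − 310·120 = -34600.
∂h/∂x = [(-0.90)·10 − (-0.85)·120] / -34600 = -0.002688
∂h/∂y = [260·(-0.85) − 310·(-0.90)] / -34600 = -0.001676
h(674870, 3864824) = 310.47 + (-0.002688)·(-20) + (-0.001676)·(-115) = 310.47 +0.054 +0.193 = 310.717 m.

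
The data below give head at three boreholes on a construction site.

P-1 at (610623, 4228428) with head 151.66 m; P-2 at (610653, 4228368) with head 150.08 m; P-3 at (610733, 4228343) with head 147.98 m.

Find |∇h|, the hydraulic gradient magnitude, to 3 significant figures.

Taking P-1 as reference: P-2−P-1 = (30, -60, -1.58); P-3−P-1 = (110, -85, -3.68).
Solve a·Δx + b·Δy = Δh: det = 30·(-85) − 110·(-60) = 4050.
∂h/∂x = [(-1.58)·(-85) − (-3.68)·(-60)] / 4050 = -0.02136
∂h/∂y = [30·(-3.68) − 110·(-1.58)] / 4050 = +0.01565
|∇h| = √(-0.02136² + 0.01565²) = 0.02648

0.0265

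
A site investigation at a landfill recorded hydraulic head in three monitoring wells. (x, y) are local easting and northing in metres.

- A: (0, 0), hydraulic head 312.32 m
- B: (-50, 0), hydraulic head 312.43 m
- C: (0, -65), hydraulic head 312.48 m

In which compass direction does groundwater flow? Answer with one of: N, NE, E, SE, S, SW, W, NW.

NE

∂h/∂x = (312.43 − 312.32) / (-50 − 0) = -0.002200
∂h/∂y = (312.48 − 312.32) / (-65 − 0) = -0.002462
Flow = −∇h = (+0.002200 east, +0.002462 north), which points northeast.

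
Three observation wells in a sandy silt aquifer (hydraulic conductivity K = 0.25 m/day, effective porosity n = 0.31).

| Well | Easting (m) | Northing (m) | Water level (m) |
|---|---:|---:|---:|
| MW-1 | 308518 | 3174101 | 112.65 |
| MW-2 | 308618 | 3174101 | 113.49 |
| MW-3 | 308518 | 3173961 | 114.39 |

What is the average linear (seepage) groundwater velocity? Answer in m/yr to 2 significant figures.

4.4 m/yr

∂h/∂x = (113.49 − 112.65) / (308618 − 308518) = +0.008400
∂h/∂y = (114.39 − 112.65) / (3173961 − 3174101) = -0.01243
|∇h| = √(0.008400² + -0.01243²) = 0.015
Seepage velocity v = K·i/n = 0.25 × 0.015 / 0.31 = 0.0121 m/day = 4.42 m/yr.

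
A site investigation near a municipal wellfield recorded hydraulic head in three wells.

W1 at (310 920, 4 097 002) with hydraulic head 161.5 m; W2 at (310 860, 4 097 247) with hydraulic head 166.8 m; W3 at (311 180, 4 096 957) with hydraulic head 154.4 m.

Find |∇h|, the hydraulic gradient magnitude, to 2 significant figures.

0.029

With h = a·x + b·y + c and W1 as origin, the differences give:
  (-60)·a + 245·b = +5.3
  260·a + (-45)·b = -7.1
Eliminate b (×(-45) and ×245, subtract): -61000·a = 1501.00 → a = ∂h/∂x = -0.02461
Back-substitute: b = ∂h/∂y = +0.01561.
|∇h| = √(-0.02461² + 0.01561²) = 0.02914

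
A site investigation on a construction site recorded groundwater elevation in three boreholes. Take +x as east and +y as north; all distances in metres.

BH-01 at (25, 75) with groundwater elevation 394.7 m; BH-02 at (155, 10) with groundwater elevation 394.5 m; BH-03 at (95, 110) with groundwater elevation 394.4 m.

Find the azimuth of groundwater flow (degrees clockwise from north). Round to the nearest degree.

047°

With h = a·x + b·y + c and BH-01 as origin, the differences give:
  130·a + (-65)·b = -0.2
  70·a + 35·b = -0.3
Eliminate b (×35 and ×(-65), subtract): 9100·a = -26.50 → a = ∂h/∂x = -0.002912
Back-substitute: b = ∂h/∂y = -0.002747.
Flow direction (−∇h) has components (+0.002912 E, +0.002747 N).
Azimuth = atan2(E, N) = atan2(+0.002912, +0.002747) = 46.7° ≈ 047°.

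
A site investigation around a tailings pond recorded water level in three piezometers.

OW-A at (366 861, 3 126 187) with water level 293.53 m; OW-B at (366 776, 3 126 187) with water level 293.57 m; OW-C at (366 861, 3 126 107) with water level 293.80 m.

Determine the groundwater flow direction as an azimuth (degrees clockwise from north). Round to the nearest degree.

∂h/∂x = (293.57 − 293.53) / (366776 − 366861) = -0.0004706
∂h/∂y = (293.80 − 293.53) / (3126107 − 3126187) = -0.003375
Flow direction (−∇h) has components (+0.0004706 E, +0.003375 N).
Azimuth = atan2(E, N) = atan2(+0.0004706, +0.003375) = 7.9° ≈ 008°.

008°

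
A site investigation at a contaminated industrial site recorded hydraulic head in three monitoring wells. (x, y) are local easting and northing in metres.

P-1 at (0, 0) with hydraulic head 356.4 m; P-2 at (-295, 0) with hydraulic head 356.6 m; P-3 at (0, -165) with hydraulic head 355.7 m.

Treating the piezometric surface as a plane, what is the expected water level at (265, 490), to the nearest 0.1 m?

∂h/∂x = (356.6 − 356.4) / (-295 − 0) = -0.0006780
∂h/∂y = (355.7 − 356.4) / (-165 − 0) = +0.004242
h(265, 490) = 356.4 + (-0.0006780)·(265) + (+0.004242)·(490) = 356.4 -0.180 +2.079 = 358.299 m.

358.3 m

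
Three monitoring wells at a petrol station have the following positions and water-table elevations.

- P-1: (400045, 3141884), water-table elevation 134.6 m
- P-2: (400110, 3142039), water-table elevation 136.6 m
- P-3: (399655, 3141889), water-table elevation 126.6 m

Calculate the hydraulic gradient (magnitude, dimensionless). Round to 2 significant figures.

0.021

Differences from P-1: to P-2 (Δx, Δy, Δh) = (65, 155, +2.0); to P-3 = (-390, 5, -8.0).
Solve a·Δx + b·Δy = Δh: det = 65·5 − (-390)·155 = 60775.
∂h/∂x = [(+2.0)·5 − (-8.0)·155] / 60775 = +0.02057
∂h/∂y = [65·(-8.0) − (-390)·(+2.0)] / 60775 = +0.004278
|∇h| = √(0.02057² + 0.004278²) = 0.02101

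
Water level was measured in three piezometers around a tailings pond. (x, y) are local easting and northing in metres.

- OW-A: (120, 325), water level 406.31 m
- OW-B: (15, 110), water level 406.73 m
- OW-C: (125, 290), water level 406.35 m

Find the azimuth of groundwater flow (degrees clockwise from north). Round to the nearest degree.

044°

Taking OW-A as reference: OW-B−OW-A = (-105, -215, +0.42); OW-C−OW-A = (5, -35, +0.04).
Determinant of the coordinate differences = (-105)·(-35) − 5·(-215) = 4750.
∂h/∂x = [(+0.42)·(-35) − (+0.04)·(-215)] / 4750 = -0.001284
∂h/∂y = [(-105)·(+0.04) − 5·(+0.42)] / 4750 = -0.001326
Flow direction (−∇h) has components (+0.001284 E, +0.001326 N).
Azimuth = atan2(E, N) = atan2(+0.001284, +0.001326) = 44.1° ≈ 044°.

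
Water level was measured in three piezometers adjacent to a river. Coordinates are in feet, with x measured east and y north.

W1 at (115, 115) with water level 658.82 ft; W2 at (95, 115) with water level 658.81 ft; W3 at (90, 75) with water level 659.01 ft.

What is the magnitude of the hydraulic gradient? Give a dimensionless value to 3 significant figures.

0.00509

Differences from W1: to W2 (Δx, Δy, Δh) = (-20, 0, -0.01); to W3 = (-25, -40, +0.19).
Determinant of the coordinate differences = (-20)·(-40) − (-25)·0 = 800.
∂h/∂x = [(-0.01)·(-40) − (+0.19)·0] / 800 = +0.0005000
∂h/∂y = [(-20)·(+0.19) − (-25)·(-0.01)] / 800 = -0.005063
|∇h| = √(0.0005000² + -0.005063²) = 0.005088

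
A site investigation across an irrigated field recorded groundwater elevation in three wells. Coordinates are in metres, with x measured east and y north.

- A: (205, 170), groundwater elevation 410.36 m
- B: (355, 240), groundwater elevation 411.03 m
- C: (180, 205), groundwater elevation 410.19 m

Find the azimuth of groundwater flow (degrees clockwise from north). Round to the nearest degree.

With h = a·x + b·y + c and A as origin, the differences give:
  150·a + 70·b = +0.67
  (-25)·a + 35·b = -0.17
Eliminate b (×35 and ×70, subtract): 7000·a = 35.350 → a = ∂h/∂x = +0.005050
Back-substitute: b = ∂h/∂y = -0.001250.
Flow direction (−∇h) has components (-0.005050 E, +0.001250 N).
Azimuth = atan2(E, N) = atan2(-0.005050, +0.001250) = 283.9° ≈ 284°.

284°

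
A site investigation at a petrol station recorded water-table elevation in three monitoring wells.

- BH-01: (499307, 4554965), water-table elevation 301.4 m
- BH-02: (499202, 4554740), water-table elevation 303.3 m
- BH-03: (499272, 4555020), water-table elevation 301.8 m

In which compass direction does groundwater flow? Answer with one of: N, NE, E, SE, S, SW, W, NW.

E

Differences from BH-01: to BH-02 (Δx, Δy, Δh) = (-105, -225, +1.9); to BH-03 = (-35, 55, +0.4).
Determinant of the coordinate differences = (-105)·55 − (-35)·(-225) = -13650.
∂h/∂x = [(+1.9)·55 − (+0.4)·(-225)] / -13650 = -0.01425
∂h/∂y = [(-105)·(+0.4) − (-35)·(+1.9)] / -13650 = -0.001795
Flow = −∇h = (+0.01425 east, +0.001795 north), which points east.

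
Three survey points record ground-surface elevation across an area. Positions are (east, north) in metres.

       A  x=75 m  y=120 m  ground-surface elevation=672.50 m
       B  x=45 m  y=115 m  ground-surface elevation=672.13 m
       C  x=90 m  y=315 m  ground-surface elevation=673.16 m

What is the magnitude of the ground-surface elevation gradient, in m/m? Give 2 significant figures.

Taking A as reference: B−A = (-30, -5, -0.37); C−A = (15, 195, +0.66).
Solve a·Δx + b·Δy = Δz: det = (-30)·195 − 15·(-5) = -5775.
∂z/∂x = [(-0.37)·195 − (+0.66)·(-5)] / -5775 = +0.01192
∂z/∂y = [(-30)·(+0.66) − 15·(-0.37)] / -5775 = +0.002468
|∇f| = √(0.01192² + 0.002468²) = 0.01217 m/m

0.012 m/m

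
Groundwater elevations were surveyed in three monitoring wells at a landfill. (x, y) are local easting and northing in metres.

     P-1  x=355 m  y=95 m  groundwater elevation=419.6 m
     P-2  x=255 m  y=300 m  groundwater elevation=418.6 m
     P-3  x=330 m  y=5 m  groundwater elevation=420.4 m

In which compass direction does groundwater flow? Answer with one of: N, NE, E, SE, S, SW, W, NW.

NE

With h = a·x + b·y + c and P-1 as origin, the differences give:
  (-100)·a + 205·b = -1.0
  (-25)·a + (-90)·b = +0.8
Eliminate b (×(-90) and ×205, subtract): 14125·a = -74.00 → a = ∂h/∂x = -0.005239
Back-substitute: b = ∂h/∂y = -0.007434.
Flow = −∇h = (+0.005239 east, +0.007434 north), which points northeast.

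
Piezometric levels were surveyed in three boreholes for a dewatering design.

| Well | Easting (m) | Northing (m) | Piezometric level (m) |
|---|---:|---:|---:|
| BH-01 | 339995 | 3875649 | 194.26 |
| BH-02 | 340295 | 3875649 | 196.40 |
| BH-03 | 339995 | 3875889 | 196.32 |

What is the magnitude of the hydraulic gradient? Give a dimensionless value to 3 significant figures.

∂h/∂x = (196.40 − 194.26) / (340295 − 339995) = +0.007133
∂h/∂y = (196.32 − 194.26) / (3875889 − 3875649) = +0.008583
|∇h| = √(0.007133² + 0.008583²) = 0.01116

0.0112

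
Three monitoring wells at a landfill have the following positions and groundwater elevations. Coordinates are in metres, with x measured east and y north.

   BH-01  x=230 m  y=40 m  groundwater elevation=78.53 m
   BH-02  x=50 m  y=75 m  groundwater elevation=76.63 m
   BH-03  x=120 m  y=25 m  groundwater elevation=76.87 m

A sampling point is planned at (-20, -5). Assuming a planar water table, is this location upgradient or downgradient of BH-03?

downgradient

Differences from BH-01: to BH-02 (Δx, Δy, Δh) = (-180, 35, -1.90); to BH-03 = (-110, -15, -1.66).
Solve a·Δx + b·Δy = Δh: det = (-180)·(-15) − (-110)·35 = 6550.
∂h/∂x = [(-1.90)·(-15) − (-1.66)·35] / 6550 = +0.01322
∂h/∂y = [(-180)·(-1.66) − (-110)·(-1.90)] / 6550 = +0.01371
Head at (-20, -5) = 78.53 + (+0.01322)·(-250) + (+0.01371)·(-45) = 74.61 m.
That is lower than the 76.87 m at BH-03, so the point is downgradient.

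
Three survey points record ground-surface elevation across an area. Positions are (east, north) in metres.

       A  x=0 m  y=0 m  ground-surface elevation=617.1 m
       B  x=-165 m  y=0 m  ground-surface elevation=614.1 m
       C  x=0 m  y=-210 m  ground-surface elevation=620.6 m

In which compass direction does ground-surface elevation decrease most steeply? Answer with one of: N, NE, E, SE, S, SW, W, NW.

NW

∂z/∂x = (614.1 − 617.1) / (-165 − 0) = +0.01818
∂z/∂y = (620.6 − 617.1) / (-210 − 0) = -0.01667
Steepest decrease is along −∇f = (-0.01818 E, +0.01667 N) → northwest.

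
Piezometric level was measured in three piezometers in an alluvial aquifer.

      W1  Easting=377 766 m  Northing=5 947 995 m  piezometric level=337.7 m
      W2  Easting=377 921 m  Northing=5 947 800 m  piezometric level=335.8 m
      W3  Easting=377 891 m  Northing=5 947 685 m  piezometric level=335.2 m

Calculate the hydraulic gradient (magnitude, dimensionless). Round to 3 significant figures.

0.00765

With h = a·x + b·y + c and W1 as origin, the differences give:
  155·a + (-195)·b = -1.9
  125·a + (-310)·b = -2.5
Eliminate b (×(-310) and ×(-195), subtract): -23675·a = 101.50 → a = ∂h/∂x = -0.004287
Back-substitute: b = ∂h/∂y = +0.006336.
|∇h| = √(-0.004287² + 0.006336²) = 0.00765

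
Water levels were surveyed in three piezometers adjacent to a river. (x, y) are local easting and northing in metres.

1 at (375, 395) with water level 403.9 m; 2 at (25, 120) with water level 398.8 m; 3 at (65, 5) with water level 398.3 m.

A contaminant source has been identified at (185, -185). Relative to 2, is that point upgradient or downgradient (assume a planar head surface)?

Three-point gradient (reference 1): Δ to 2 = (-350, -275, -5.1), Δ to 3 = (-310, -390, -5.6).
∂h/∂x = +0.008761, ∂h/∂y = +0.007395 (det = 51250).
Head at (185, -185) = 403.9 + (+0.008761)·(-190) + (+0.007395)·(-580) = 397.95 m.
That is lower than the 398.8 m at 2, so the point is downgradient.

downgradient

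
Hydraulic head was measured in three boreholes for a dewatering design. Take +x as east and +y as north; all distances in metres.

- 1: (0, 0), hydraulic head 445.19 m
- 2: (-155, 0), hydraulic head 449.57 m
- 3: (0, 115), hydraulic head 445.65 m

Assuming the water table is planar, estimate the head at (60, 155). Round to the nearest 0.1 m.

∂h/∂x = (449.57 − 445.19) / (-155 − 0) = -0.02826
∂h/∂y = (445.65 − 445.19) / (115 − 0) = +0.004000
h(60, 155) = 445.19 + (-0.02826)·(60) + (+0.004000)·(155) = 445.19 -1.695 +0.620 = 444.115 m.

444.1 m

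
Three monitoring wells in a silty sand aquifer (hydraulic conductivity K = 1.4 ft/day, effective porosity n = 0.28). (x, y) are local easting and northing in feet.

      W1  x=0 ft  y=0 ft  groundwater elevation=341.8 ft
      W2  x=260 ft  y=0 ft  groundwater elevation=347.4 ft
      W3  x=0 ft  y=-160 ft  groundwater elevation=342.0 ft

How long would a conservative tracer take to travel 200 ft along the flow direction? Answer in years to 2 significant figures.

∂h/∂x = (347.4 − 341.8) / (260 − 0) = +0.02154
∂h/∂y = (342.0 − 341.8) / (-160 − 0) = -0.001250
|∇h| = √(0.02154² + -0.001250²) = 0.02158
Seepage velocity v = K·i/n = 1.4 × 0.02158 / 0.28 = 0.1079 ft/day.
t = 200 / 0.1079 = 1854 days = 5.08 years.

5.1 years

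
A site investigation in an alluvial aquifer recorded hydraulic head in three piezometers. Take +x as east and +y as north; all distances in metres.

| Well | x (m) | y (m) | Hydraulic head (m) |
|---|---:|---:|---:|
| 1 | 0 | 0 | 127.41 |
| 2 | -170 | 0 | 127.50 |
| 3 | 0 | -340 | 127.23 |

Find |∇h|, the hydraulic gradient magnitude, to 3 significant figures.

∂h/∂x = (127.50 − 127.41) / (-170 − 0) = -0.0005294
∂h/∂y = (127.23 − 127.41) / (-340 − 0) = +0.0005294
|∇h| = √(-0.0005294² + 0.0005294²) = 0.0007487

0.000749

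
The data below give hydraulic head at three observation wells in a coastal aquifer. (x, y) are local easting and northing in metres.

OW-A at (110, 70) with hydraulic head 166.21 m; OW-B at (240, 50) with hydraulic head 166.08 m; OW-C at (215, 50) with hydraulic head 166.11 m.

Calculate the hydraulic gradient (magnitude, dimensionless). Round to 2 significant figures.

With h = a·x + b·y + c and OW-A as origin, the differences give:
  130·a + (-20)·b = -0.13
  105·a + (-20)·b = -0.10
Eliminate b (×(-20) and ×(-20), subtract): -500·a = 0.600 → a = ∂h/∂x = -0.001200
Back-substitute: b = ∂h/∂y = -0.001300.
|∇h| = √(-0.001200² + -0.001300²) = 0.001769

0.0018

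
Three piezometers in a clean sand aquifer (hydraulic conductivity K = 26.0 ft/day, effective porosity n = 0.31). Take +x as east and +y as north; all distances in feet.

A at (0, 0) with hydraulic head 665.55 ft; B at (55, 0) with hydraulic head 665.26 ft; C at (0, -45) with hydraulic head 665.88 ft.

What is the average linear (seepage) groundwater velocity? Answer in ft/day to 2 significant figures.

0.76 ft/day

∂h/∂x = (665.26 − 665.55) / (55 − 0) = -0.005273
∂h/∂y = (665.88 − 665.55) / (-45 − 0) = -0.007333
|∇h| = √(-0.005273² + -0.007333²) = 0.009032
Seepage velocity v = K·i/n = 26.0 × 0.009032 / 0.31 = 0.7575 ft/day.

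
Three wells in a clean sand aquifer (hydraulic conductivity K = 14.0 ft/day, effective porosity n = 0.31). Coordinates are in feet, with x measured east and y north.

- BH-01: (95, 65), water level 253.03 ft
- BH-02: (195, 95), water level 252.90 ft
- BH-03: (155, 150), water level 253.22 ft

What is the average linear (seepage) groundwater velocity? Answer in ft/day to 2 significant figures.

Differences from BH-01: to BH-02 (Δx, Δy, Δh) = (100, 30, -0.13); to BH-03 = (60, 85, +0.19).
Determinant of the coordinate differences = 100·85 − 60·30 = 6700.
∂h/∂x = [(-0.13)·85 − (+0.19)·30] / 6700 = -0.002500
∂h/∂y = [100·(+0.19) − 60·(-0.13)] / 6700 = +0.004000
|∇h| = √(-0.002500² + 0.004000²) = 0.004717
Seepage velocity v = K·i/n = 14.0 × 0.004717 / 0.31 = 0.213 ft/day.

0.21 ft/day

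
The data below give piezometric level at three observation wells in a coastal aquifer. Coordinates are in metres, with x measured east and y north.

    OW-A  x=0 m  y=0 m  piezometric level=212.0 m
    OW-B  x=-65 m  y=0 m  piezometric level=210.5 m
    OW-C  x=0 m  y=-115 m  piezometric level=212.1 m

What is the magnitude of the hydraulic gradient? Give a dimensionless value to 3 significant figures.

∂h/∂x = (210.5 − 212.0) / (-65 − 0) = +0.02308
∂h/∂y = (212.1 − 212.0) / (-115 − 0) = -0.0008696
|∇h| = √(0.02308² + -0.0008696²) = 0.0231

0.0231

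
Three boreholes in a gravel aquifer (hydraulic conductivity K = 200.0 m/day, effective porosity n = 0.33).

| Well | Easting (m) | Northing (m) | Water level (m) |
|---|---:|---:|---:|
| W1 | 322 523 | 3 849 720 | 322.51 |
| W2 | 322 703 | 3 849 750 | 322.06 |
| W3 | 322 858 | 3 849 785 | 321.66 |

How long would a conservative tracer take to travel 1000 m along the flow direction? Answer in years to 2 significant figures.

1.7 years

Three-point gradient (reference W1): Δ to W2 = (180, 30, -0.45), Δ to W3 = (335, 65, -0.85).
∂h/∂x = -0.002273, ∂h/∂y = -0.001364 (det = 1650).
|∇h| = √(-0.002273² + -0.001364²) = 0.002651
Seepage velocity v = K·i/n = 200.0 × 0.002651 / 0.33 = 1.607 m/day.
t = 1000 / 1.607 = 622.3 days = 1.7 years.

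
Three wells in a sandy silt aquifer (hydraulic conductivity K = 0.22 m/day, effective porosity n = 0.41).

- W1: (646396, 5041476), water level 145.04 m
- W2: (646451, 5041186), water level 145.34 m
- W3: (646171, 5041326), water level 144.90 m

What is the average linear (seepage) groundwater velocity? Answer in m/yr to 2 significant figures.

Differences from W1: to W2 (Δx, Δy, Δh) = (55, -290, +0.30); to W3 = (-225, -150, -0.14).
Solve a·Δx + b·Δy = Δh: det = 55·(-150) − (-225)·(-290) = -73500.
∂h/∂x = [(+0.30)·(-150) − (-0.14)·(-290)] / -73500 = +0.001165
∂h/∂y = [55·(-0.14) − (-225)·(+0.30)] / -73500 = -0.0008136
|∇h| = √(0.001165² + -0.0008136²) = 0.001421
Seepage velocity v = K·i/n = 0.22 × 0.001421 / 0.41 = 0.0007625 m/day = 0.2785 m/yr.

0.28 m/yr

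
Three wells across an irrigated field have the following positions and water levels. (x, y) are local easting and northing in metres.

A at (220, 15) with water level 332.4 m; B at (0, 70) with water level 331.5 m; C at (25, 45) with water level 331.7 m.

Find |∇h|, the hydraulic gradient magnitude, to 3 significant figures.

Taking A as reference: B−A = (-220, 55, -0.9); C−A = (-195, 30, -0.7).
Solve a·Δx + b·Δy = Δh: det = (-220)·30 − (-195)·55 = 4125.
∂h/∂x = [(-0.9)·30 − (-0.7)·55] / 4125 = +0.002788
∂h/∂y = [(-220)·(-0.7) − (-195)·(-0.9)] / 4125 = -0.005212
|∇h| = √(0.002788² + -0.005212²) = 0.005911

0.00591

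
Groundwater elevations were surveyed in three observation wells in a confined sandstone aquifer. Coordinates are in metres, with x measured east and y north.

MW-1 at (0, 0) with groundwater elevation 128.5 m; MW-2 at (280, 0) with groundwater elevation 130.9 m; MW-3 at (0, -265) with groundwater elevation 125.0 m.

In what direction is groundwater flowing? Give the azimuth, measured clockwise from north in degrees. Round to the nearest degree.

213°

∂h/∂x = (130.9 − 128.5) / (280 − 0) = +0.008571
∂h/∂y = (125.0 − 128.5) / (-265 − 0) = +0.01321
Flow direction (−∇h) has components (-0.008571 E, -0.01321 N).
Azimuth = atan2(E, N) = atan2(-0.008571, -0.01321) = 213.0° ≈ 213°.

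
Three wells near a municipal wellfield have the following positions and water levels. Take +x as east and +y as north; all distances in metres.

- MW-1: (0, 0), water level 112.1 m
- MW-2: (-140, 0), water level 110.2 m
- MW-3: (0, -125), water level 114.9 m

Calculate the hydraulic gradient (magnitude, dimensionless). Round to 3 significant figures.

0.0262

∂h/∂x = (110.2 − 112.1) / (-140 − 0) = +0.01357
∂h/∂y = (114.9 − 112.1) / (-125 − 0) = -0.02240
|∇h| = √(0.01357² + -0.02240²) = 0.02619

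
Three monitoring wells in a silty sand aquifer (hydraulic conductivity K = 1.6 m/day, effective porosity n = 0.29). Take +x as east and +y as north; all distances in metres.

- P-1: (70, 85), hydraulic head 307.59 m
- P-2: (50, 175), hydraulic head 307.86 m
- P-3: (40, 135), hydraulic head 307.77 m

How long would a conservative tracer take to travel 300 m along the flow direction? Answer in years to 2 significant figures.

Taking P-1 as reference: P-2−P-1 = (-20, 90, +0.27); P-3−P-1 = (-30, 50, +0.18).
Solve a·Δx + b·Δy = Δh: det = (-20)·50 − (-30)·90 = 1700.
∂h/∂x = [(+0.27)·50 − (+0.18)·90] / 1700 = -0.001588
∂h/∂y = [(-20)·(+0.18) − (-30)·(+0.27)] / 1700 = +0.002647
|∇h| = √(-0.001588² + 0.002647²) = 0.003087
Seepage velocity v = K·i/n = 1.6 × 0.003087 / 0.29 = 0.01703 m/day.
t = 300 / 0.01703 = 1.762e+04 days = 48.2 years.

48 years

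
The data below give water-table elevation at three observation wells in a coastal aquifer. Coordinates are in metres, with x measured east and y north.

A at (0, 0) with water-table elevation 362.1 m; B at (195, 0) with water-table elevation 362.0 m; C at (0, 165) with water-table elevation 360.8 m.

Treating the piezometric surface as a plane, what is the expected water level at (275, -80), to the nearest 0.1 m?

∂h/∂x = (362.0 − 362.1) / (195 − 0) = -0.0005128
∂h/∂y = (360.8 − 362.1) / (165 − 0) = -0.007879
h(275, -80) = 362.1 + (-0.0005128)·(275) + (-0.007879)·(-80) = 362.1 -0.141 +0.630 = 362.589 m.

362.6 m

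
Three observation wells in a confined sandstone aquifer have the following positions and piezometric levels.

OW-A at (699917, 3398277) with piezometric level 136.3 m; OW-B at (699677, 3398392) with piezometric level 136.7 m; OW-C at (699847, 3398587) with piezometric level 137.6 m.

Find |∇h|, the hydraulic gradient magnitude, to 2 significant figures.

With h = a·x + b·y + c and OW-A as origin, the differences give:
  (-240)·a + 115·b = +0.4
  (-70)·a + 310·b = +1.3
Eliminate b (×310 and ×115, subtract): -66350·a = -25.50 → a = ∂h/∂x = +0.0003843
Back-substitute: b = ∂h/∂y = +0.004280.
|∇h| = √(0.0003843² + 0.004280²) = 0.004297

0.0043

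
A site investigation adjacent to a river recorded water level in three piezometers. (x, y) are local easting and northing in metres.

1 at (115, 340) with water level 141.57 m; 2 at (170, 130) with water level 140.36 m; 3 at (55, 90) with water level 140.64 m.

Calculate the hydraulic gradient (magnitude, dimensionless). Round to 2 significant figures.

0.0062

With h = a·x + b·y + c and 1 as origin, the differences give:
  55·a + (-210)·b = -1.21
  (-60)·a + (-250)·b = -0.93
Eliminate b (×(-250) and ×(-210), subtract): -26350·a = 107.200 → a = ∂h/∂x = -0.004068
Back-substitute: b = ∂h/∂y = +0.004696.
|∇h| = √(-0.004068² + 0.004696²) = 0.006213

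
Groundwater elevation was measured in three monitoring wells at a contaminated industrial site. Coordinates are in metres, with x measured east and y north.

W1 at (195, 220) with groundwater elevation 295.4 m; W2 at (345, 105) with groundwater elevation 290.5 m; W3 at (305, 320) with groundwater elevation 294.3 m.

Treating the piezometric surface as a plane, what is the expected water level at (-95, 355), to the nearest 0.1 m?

With h = a·x + b·y + c and W1 as origin, the differences give:
  150·a + (-115)·b = -4.9
  110·a + 100·b = -1.1
Eliminate b (×100 and ×(-115), subtract): 27650·a = -616.50 → a = ∂h/∂x = -0.02230
Back-substitute: b = ∂h/∂y = +0.01353.
h(-95, 355) = 295.4 + (-0.02230)·(-290) + (+0.01353)·(135) = 295.4 +6.466 +1.826 = 303.692 m.

303.7 m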